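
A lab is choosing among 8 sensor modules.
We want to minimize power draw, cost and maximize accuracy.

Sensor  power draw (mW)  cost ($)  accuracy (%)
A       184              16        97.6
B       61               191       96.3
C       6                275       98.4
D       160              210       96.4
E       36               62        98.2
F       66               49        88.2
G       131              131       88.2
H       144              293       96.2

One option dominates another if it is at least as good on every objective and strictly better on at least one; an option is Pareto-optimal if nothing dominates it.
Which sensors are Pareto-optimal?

A, C, E, F

A: not dominated (best cost).
B: dominated by E (power draw 36≤61, cost 62≤191, accuracy 98.2≥96.3).
C: not dominated (best power draw).
D: dominated by E (power draw 36≤160, cost 62≤210, accuracy 98.2≥96.4).
E: not dominated.
F: not dominated.
G: dominated by E (power draw 36≤131, cost 62≤131, accuracy 98.2≥88.2).
H: dominated by B (power draw 61≤144, cost 191≤293, accuracy 96.3≥96.2).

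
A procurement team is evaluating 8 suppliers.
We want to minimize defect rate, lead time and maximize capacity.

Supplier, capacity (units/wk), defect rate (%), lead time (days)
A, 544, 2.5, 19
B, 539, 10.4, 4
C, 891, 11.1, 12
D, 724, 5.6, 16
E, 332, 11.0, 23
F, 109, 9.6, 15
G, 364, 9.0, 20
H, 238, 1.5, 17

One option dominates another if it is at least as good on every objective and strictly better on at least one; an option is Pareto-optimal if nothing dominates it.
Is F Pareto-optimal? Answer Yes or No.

A: worse on lead time (19 vs 15).
B: worse on defect rate (10.4 vs 9.6).
C: worse on defect rate (11.1 vs 9.6).
D: worse on lead time (16 vs 15).
E: worse on defect rate (11.0 vs 9.6).
G: worse on lead time (20 vs 15).
H: worse on lead time (17 vs 15).
No option is at least as good as F on every objective and strictly better on one.

Yes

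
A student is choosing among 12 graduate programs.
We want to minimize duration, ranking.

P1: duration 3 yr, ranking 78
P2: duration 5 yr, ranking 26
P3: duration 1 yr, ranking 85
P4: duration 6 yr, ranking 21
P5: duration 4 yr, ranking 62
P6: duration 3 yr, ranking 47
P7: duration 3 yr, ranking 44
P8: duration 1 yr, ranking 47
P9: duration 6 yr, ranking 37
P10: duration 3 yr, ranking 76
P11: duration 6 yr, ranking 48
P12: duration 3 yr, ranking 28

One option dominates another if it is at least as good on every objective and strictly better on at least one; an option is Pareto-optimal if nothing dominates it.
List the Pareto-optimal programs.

P1: dominated by P6 (duration 3≤3, ranking 47≤78).
P2: not dominated.
P3: dominated by P8 (duration 1≤1, ranking 47≤85).
P4: not dominated (best ranking).
P5: dominated by P6 (duration 3≤4, ranking 47≤62).
P6: dominated by P7 (duration 3≤3, ranking 44≤47).
P7: dominated by P12 (duration 3≤3, ranking 28≤44).
P8: not dominated.
P9: dominated by P2 (duration 5≤6, ranking 26≤37).
P10: dominated by P6 (duration 3≤3, ranking 47≤76).
P11: dominated by P2 (duration 5≤6, ranking 26≤48).
P12: not dominated.

P2, P4, P8, P12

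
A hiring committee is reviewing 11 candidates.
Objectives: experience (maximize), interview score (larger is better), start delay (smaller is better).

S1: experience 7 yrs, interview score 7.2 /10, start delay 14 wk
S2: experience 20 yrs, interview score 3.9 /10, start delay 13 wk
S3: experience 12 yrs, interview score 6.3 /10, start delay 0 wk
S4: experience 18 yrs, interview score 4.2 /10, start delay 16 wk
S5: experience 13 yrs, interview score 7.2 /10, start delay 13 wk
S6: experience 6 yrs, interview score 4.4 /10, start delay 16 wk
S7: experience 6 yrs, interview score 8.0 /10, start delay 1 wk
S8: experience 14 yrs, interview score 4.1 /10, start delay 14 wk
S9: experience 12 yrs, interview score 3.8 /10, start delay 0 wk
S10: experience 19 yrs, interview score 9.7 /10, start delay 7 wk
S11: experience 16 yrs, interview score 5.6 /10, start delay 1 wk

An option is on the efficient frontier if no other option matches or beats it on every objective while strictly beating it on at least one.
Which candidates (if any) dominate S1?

S5: experience 13≥7, interview score 7.2≥7.2, start delay 13≤14 — dominates S1.
S10: experience 19≥7, interview score 9.7≥7.2, start delay 7≤14 — dominates S1.
Others (S2, S3, S4, S6, S7, S8, S9, S11) are each worse than S1 on at least one objective.

S5, S10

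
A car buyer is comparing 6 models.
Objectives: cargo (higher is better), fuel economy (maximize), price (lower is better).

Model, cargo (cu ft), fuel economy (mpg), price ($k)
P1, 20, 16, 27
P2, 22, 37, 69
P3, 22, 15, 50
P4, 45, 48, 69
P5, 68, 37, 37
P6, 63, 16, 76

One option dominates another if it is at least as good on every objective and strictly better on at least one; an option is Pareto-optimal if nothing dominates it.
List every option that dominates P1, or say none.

P2: worse on price (69 vs 27).
P3: worse on fuel economy (15 vs 16).
P4: worse on price (69 vs 27).
P5: worse on price (37 vs 27).
P6: worse on price (76 vs 27).
No option dominates P1.

none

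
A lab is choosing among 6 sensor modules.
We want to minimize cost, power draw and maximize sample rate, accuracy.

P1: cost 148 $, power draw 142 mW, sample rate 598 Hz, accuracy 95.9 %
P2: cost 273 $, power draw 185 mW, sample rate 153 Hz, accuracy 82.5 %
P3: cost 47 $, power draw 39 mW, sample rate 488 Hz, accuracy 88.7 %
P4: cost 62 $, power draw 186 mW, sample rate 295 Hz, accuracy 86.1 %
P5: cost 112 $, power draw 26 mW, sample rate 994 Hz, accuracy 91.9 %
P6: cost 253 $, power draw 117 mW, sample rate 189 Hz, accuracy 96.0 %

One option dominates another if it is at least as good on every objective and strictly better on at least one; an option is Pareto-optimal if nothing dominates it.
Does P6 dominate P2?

Yes

P6 vs P2: cost 253≤273, power draw 117≤185, sample rate 189≥153, accuracy 96.0≥82.5 — P6 is at least as good on every objective with at least one strict improvement.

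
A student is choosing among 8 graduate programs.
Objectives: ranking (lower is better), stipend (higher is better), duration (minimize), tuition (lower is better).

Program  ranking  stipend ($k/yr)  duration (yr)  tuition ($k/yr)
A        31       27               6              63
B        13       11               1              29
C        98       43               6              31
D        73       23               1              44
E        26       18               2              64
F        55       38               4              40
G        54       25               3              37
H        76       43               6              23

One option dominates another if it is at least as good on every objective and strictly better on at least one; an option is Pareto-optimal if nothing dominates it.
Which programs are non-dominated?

A: not dominated.
B: not dominated (best ranking).
C: dominated by H (ranking 76≤98, stipend 43≥43, duration 6≤6, tuition 23≤31).
D: not dominated.
E: not dominated.
F: not dominated.
G: not dominated.
H: not dominated (best tuition).

A, B, D, E, F, G, H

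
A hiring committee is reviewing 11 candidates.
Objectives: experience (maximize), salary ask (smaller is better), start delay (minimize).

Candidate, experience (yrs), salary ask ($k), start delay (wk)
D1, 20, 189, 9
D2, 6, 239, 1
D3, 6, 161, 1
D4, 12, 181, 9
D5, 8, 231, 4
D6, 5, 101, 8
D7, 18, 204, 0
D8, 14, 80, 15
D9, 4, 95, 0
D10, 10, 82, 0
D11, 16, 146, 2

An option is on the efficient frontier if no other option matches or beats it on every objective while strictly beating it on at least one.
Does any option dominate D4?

Yes

D11 vs D4: experience 16≥12, salary ask 146≤181, start delay 2≤9 — D11 is at least as good on every objective and strictly better on at least one, so D11 dominates D4.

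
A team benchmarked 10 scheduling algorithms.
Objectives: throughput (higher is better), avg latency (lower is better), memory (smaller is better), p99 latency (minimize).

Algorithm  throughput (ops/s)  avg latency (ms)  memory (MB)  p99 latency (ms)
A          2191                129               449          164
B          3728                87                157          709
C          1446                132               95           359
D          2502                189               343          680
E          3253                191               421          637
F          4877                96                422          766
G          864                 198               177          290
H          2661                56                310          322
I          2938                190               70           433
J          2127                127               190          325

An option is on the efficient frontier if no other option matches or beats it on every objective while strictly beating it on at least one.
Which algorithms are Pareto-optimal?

A, B, C, E, F, G, H, I, J

A: not dominated (best p99 latency).
B: not dominated.
C: not dominated.
D: dominated by H (throughput 2661≥2502, avg latency 56≤189, memory 310≤343, p99 latency 322≤680).
E: not dominated.
F: not dominated (best throughput).
G: not dominated.
H: not dominated (best avg latency).
I: not dominated (best memory).
J: not dominated.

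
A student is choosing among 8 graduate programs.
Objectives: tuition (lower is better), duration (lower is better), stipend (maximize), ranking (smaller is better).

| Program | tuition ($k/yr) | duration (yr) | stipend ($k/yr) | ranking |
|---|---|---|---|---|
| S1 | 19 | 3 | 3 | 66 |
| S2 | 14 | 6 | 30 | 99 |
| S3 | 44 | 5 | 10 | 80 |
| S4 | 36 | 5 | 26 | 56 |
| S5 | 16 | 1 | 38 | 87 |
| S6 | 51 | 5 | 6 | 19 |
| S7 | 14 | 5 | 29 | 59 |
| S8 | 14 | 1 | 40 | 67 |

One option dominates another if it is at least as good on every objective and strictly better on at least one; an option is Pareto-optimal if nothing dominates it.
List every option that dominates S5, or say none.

S8: tuition 14≤16, duration 1≤1, stipend 40≥38, ranking 67≤87 — dominates S5.
Others (S1, S2, S3, S4, S6, S7) are each worse than S5 on at least one objective.

S8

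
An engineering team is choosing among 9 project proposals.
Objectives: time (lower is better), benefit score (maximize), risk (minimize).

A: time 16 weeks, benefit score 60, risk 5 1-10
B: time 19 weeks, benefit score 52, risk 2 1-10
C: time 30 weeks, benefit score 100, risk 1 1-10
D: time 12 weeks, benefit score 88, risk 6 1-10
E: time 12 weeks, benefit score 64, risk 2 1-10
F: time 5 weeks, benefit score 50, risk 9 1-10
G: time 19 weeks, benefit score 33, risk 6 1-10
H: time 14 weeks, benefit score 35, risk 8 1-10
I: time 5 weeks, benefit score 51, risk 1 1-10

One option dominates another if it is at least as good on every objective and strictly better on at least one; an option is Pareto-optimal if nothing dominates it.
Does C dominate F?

No

C vs F: C is worse on time (30 vs 5), so it does not dominate F.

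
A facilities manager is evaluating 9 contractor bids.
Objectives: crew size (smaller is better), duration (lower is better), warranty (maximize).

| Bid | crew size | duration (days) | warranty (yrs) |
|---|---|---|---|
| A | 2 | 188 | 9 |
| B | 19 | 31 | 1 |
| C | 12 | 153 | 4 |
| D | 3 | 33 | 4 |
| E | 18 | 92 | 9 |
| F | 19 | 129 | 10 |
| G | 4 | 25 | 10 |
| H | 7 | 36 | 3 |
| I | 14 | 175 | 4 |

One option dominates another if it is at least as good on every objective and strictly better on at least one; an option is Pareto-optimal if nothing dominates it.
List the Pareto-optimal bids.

A, D, G

A: not dominated (best crew size).
B: dominated by G (crew size 4≤19, duration 25≤31, warranty 10≥1).
C: dominated by D (crew size 3≤12, duration 33≤153, warranty 4≥4).
D: not dominated.
E: dominated by G (crew size 4≤18, duration 25≤92, warranty 10≥9).
F: dominated by G (crew size 4≤19, duration 25≤129, warranty 10≥10).
G: not dominated (best duration).
H: dominated by D (crew size 3≤7, duration 33≤36, warranty 4≥3).
I: dominated by C (crew size 12≤14, duration 153≤175, warranty 4≥4).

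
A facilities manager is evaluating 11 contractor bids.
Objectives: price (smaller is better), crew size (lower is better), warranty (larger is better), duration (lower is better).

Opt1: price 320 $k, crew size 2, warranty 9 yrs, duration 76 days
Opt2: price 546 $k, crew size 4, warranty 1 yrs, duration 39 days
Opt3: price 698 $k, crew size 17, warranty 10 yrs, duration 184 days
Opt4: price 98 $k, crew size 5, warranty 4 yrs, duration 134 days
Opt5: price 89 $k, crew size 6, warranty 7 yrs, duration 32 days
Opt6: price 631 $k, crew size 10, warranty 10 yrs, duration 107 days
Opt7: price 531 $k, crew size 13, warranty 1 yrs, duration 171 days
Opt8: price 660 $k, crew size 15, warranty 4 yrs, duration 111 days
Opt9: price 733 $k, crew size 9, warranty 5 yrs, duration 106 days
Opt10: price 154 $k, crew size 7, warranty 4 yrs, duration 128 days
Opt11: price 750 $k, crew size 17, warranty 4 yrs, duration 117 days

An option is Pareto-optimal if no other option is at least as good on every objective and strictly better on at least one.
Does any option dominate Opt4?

Opt1: worse on price (320 vs 98).
Opt2: worse on price (546 vs 98).
Opt3: worse on price (698 vs 98).
Opt5: worse on crew size (6 vs 5).
Opt6: worse on price (631 vs 98).
Opt7: worse on price (531 vs 98).
Opt8: worse on price (660 vs 98).
Opt9: worse on price (733 vs 98).
Opt10: worse on price (154 vs 98).
Opt11: worse on price (750 vs 98).
No option is at least as good as Opt4 on every objective and strictly better on one.

No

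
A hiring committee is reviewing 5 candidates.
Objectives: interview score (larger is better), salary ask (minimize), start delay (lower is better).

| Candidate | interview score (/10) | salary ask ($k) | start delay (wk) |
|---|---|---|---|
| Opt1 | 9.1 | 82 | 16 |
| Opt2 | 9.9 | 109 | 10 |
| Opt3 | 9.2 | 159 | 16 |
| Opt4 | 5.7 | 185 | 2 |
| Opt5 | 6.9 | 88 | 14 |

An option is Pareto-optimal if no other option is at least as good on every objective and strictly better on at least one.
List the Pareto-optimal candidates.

Opt1, Opt2, Opt4, Opt5

Opt1: not dominated (best salary ask).
Opt2: not dominated (best interview score).
Opt3: dominated by Opt2 (interview score 9.9≥9.2, salary ask 109≤159, start delay 10≤16).
Opt4: not dominated (best start delay).
Opt5: not dominated.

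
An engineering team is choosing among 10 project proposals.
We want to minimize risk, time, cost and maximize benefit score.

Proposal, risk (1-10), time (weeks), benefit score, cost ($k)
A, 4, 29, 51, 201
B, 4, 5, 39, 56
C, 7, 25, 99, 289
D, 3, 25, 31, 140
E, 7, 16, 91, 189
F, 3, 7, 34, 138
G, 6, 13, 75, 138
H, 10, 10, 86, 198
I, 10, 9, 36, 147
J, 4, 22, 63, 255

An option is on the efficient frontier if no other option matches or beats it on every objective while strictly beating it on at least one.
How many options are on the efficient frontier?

A: not dominated.
B: not dominated (best time).
C: not dominated (best benefit score).
D: dominated by F (risk 3≤3, time 7≤25, benefit score 34≥31, cost 138≤140).
E: not dominated.
F: not dominated.
G: not dominated.
H: not dominated.
I: dominated by B (risk 4≤10, time 5≤9, benefit score 39≥36, cost 56≤147).
J: not dominated.
Pareto-optimal: A, B, C, E, F, G, H, J → 8.

8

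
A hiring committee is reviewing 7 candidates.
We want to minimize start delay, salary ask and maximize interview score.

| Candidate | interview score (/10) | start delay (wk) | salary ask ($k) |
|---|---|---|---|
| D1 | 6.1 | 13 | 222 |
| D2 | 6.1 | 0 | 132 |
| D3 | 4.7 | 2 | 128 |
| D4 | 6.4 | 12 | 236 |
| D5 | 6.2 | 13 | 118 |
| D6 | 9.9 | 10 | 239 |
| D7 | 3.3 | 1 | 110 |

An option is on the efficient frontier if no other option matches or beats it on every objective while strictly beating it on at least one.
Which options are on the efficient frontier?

D2, D3, D4, D5, D6, D7

D1: dominated by D2 (interview score 6.1≥6.1, start delay 0≤13, salary ask 132≤222).
D2: not dominated (best start delay).
D3: not dominated.
D4: not dominated.
D5: not dominated.
D6: not dominated (best interview score).
D7: not dominated (best salary ask).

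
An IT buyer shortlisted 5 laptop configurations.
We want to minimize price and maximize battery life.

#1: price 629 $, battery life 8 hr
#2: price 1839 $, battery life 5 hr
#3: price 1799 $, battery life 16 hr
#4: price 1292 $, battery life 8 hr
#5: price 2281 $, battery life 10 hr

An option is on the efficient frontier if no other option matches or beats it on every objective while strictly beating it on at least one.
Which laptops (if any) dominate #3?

#1: worse on battery life (8 vs 16).
#2: worse on price (1839 vs 1799).
#4: worse on battery life (8 vs 16).
#5: worse on price (2281 vs 1799).
No option dominates #3.

none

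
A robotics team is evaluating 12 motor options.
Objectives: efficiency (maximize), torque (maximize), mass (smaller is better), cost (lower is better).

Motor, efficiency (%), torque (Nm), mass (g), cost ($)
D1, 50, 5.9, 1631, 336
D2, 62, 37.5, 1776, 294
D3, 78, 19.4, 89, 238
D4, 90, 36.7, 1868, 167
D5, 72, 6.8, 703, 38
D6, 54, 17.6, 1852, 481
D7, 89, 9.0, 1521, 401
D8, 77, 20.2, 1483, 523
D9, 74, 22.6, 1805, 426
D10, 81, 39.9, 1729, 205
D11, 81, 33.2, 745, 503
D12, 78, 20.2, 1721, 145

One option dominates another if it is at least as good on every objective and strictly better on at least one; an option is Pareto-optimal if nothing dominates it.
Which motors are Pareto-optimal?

D3, D4, D5, D7, D10, D11, D12

D1: dominated by D3 (efficiency 78≥50, torque 19.4≥5.9, mass 89≤1631, cost 238≤336).
D2: dominated by D10 (efficiency 81≥62, torque 39.9≥37.5, mass 1729≤1776, cost 205≤294).
D3: not dominated (best mass).
D4: not dominated (best efficiency).
D5: not dominated (best cost).
D6: dominated by D2 (efficiency 62≥54, torque 37.5≥17.6, mass 1776≤1852, cost 294≤481).
D7: not dominated.
D8: dominated by D11 (efficiency 81≥77, torque 33.2≥20.2, mass 745≤1483, cost 503≤523).
D9: dominated by D10 (efficiency 81≥74, torque 39.9≥22.6, mass 1729≤1805, cost 205≤426).
D10: not dominated (best torque).
D11: not dominated.
D12: not dominated.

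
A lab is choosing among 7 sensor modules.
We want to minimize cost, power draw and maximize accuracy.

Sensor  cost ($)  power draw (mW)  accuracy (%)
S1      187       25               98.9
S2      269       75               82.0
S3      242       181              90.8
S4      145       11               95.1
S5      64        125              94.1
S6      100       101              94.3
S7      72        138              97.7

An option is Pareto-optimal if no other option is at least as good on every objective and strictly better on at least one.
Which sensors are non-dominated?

S1: not dominated (best accuracy).
S2: dominated by S1 (cost 187≤269, power draw 25≤75, accuracy 98.9≥82.0).
S3: dominated by S1 (cost 187≤242, power draw 25≤181, accuracy 98.9≥90.8).
S4: not dominated (best power draw).
S5: not dominated (best cost).
S6: not dominated.
S7: not dominated.

S1, S4, S5, S6, S7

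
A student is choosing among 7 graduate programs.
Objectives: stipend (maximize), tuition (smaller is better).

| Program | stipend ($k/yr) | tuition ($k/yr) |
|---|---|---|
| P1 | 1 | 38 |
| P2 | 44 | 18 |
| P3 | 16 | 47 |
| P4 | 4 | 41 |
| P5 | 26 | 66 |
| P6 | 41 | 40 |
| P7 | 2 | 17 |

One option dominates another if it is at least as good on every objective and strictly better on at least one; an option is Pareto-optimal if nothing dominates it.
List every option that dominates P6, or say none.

P2

P2: stipend 44≥41, tuition 18≤40 — dominates P6.
Others (P1, P3, P4, P5, P7) are each worse than P6 on at least one objective.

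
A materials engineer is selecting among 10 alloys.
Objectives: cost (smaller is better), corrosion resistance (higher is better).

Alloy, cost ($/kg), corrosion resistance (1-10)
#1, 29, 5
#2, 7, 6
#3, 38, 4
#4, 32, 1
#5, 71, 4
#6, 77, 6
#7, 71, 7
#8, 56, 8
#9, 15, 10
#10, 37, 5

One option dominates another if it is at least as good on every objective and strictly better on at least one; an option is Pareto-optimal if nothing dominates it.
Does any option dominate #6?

Yes

#2 vs #6: cost 7≤77, corrosion resistance 6≥6 — #2 is at least as good on every objective and strictly better on at least one, so #2 dominates #6.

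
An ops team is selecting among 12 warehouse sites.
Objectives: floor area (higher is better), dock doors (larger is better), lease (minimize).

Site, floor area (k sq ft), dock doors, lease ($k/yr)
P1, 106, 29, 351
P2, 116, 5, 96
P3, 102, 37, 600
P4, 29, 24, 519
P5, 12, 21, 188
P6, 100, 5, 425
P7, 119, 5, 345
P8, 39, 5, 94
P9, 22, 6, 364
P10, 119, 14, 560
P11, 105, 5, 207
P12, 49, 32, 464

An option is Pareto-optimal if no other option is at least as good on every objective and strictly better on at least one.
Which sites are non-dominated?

P1: not dominated.
P2: not dominated.
P3: not dominated (best dock doors).
P4: dominated by P1 (floor area 106≥29, dock doors 29≥24, lease 351≤519).
P5: not dominated.
P6: dominated by P1 (floor area 106≥100, dock doors 29≥5, lease 351≤425).
P7: not dominated.
P8: not dominated (best lease).
P9: dominated by P1 (floor area 106≥22, dock doors 29≥6, lease 351≤364).
P10: not dominated.
P11: dominated by P2 (floor area 116≥105, dock doors 5≥5, lease 96≤207).
P12: not dominated.

P1, P2, P3, P5, P7, P8, P10, P12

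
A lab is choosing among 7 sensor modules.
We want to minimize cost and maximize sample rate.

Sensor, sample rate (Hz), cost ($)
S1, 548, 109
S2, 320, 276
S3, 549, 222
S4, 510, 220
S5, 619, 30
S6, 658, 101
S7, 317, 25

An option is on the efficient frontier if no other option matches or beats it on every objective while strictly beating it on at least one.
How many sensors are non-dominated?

S1: dominated by S5 (sample rate 619≥548, cost 30≤109).
S2: dominated by S1 (sample rate 548≥320, cost 109≤276).
S3: dominated by S5 (sample rate 619≥549, cost 30≤222).
S4: dominated by S1 (sample rate 548≥510, cost 109≤220).
S5: not dominated.
S6: not dominated (best sample rate).
S7: not dominated (best cost).
Pareto-optimal: S5, S6, S7 → 3.

3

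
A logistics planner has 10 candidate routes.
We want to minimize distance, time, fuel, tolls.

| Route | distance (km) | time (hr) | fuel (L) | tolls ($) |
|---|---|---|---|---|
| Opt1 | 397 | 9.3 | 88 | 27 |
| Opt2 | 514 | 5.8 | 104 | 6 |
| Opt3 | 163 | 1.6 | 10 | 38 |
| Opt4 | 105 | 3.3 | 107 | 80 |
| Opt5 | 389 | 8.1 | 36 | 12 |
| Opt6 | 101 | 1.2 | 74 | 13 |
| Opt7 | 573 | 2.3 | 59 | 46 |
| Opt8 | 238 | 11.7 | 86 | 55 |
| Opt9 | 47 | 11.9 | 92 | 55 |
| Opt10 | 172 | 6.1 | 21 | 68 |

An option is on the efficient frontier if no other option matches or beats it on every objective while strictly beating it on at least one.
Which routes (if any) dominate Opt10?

Opt3

Opt3: distance 163≤172, time 1.6≤6.1, fuel 10≤21, tolls 38≤68 — dominates Opt10.
Others (Opt1, Opt2, Opt4, Opt5, Opt6, Opt7, Opt8, Opt9) are each worse than Opt10 on at least one objective.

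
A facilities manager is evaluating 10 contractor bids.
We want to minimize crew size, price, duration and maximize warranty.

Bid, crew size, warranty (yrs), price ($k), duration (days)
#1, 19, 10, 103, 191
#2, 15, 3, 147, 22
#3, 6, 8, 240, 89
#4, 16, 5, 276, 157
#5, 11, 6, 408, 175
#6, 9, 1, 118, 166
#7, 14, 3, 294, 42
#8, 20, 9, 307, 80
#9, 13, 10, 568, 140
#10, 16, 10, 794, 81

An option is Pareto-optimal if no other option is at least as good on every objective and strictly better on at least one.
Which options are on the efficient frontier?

#1: not dominated (best price).
#2: not dominated (best duration).
#3: not dominated (best crew size).
#4: dominated by #3 (crew size 6≤16, warranty 8≥5, price 240≤276, duration 89≤157).
#5: dominated by #3 (crew size 6≤11, warranty 8≥6, price 240≤408, duration 89≤175).
#6: not dominated.
#7: not dominated.
#8: not dominated.
#9: not dominated.
#10: not dominated.

#1, #2, #3, #6, #7, #8, #9, #10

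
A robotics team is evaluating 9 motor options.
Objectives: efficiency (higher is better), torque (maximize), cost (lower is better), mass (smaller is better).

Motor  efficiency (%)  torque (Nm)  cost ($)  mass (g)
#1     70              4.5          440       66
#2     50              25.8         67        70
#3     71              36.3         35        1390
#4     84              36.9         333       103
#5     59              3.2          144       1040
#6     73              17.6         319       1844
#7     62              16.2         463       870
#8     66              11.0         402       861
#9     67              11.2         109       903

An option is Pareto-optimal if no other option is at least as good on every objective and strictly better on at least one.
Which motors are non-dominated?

#1: not dominated (best mass).
#2: not dominated.
#3: not dominated (best cost).
#4: not dominated (best efficiency).
#5: dominated by #9 (efficiency 67≥59, torque 11.2≥3.2, cost 109≤144, mass 903≤1040).
#6: not dominated.
#7: dominated by #4 (efficiency 84≥62, torque 36.9≥16.2, cost 333≤463, mass 103≤870).
#8: dominated by #4 (efficiency 84≥66, torque 36.9≥11.0, cost 333≤402, mass 103≤861).
#9: not dominated.

#1, #2, #3, #4, #6, #9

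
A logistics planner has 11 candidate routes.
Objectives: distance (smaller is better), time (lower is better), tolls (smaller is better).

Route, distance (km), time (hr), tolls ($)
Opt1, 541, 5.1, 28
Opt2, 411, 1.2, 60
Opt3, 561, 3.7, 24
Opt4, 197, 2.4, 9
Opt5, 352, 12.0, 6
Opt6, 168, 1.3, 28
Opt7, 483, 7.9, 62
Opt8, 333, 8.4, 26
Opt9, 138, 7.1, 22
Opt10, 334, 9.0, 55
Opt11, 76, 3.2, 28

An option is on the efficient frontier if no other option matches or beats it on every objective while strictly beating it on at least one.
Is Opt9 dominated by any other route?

Opt1: worse on distance (541 vs 138).
Opt2: worse on distance (411 vs 138).
Opt3: worse on distance (561 vs 138).
Opt4: worse on distance (197 vs 138).
Opt5: worse on distance (352 vs 138).
Opt6: worse on distance (168 vs 138).
Opt7: worse on distance (483 vs 138).
Opt8: worse on distance (333 vs 138).
Opt10: worse on distance (334 vs 138).
Opt11: worse on tolls (28 vs 22).
No option is at least as good as Opt9 on every objective and strictly better on one.

No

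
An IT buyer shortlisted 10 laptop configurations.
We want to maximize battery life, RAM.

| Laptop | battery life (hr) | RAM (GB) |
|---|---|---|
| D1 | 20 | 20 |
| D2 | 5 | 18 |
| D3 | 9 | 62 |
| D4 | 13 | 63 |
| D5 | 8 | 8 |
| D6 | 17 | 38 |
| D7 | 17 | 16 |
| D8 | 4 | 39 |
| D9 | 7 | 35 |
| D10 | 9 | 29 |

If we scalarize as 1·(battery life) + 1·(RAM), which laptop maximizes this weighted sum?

D1: 1·20 + 1·20 = 40
D2: 1·5 + 1·18 = 23
D3: 1·9 + 1·62 = 71
D4: 1·13 + 1·63 = 76
D5: 1·8 + 1·8 = 16
D6: 1·17 + 1·38 = 55
D7: 1·17 + 1·16 = 33
D8: 1·4 + 1·39 = 43
D9: 1·7 + 1·35 = 42
D10: 1·9 + 1·29 = 38
Highest: D4 at 76.

D4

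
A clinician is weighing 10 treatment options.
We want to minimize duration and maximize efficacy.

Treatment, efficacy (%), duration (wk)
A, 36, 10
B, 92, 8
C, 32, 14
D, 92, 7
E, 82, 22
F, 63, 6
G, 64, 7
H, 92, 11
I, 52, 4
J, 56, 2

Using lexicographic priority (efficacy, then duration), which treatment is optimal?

D

First maximize efficacy: best is 92, kept {B, D, H}.
Then minimize duration: best is 7, kept {D}.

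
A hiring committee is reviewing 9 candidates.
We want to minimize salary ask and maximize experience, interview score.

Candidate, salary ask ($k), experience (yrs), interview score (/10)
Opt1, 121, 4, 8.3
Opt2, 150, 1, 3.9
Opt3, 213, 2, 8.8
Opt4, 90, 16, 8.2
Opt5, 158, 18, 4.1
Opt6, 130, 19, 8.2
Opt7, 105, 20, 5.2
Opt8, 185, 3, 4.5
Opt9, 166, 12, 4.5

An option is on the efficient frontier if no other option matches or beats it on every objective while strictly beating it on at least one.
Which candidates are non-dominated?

Opt1, Opt3, Opt4, Opt6, Opt7

Opt1: not dominated.
Opt2: dominated by Opt1 (salary ask 121≤150, experience 4≥1, interview score 8.3≥3.9).
Opt3: not dominated (best interview score).
Opt4: not dominated (best salary ask).
Opt5: dominated by Opt6 (salary ask 130≤158, experience 19≥18, interview score 8.2≥4.1).
Opt6: not dominated.
Opt7: not dominated (best experience).
Opt8: dominated by Opt1 (salary ask 121≤185, experience 4≥3, interview score 8.3≥4.5).
Opt9: dominated by Opt4 (salary ask 90≤166, experience 16≥12, interview score 8.2≥4.5).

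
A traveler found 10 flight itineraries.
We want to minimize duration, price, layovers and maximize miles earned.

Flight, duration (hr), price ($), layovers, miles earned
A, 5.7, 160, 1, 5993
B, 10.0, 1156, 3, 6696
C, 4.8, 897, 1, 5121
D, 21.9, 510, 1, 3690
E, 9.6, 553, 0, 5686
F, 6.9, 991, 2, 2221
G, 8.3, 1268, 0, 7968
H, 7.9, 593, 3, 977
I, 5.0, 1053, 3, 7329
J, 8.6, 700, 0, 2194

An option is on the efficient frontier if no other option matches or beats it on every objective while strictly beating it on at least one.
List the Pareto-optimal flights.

A, C, E, G, I, J

A: not dominated (best price).
B: dominated by I (duration 5.0≤10.0, price 1053≤1156, layovers 3≤3, miles earned 7329≥6696).
C: not dominated (best duration).
D: dominated by A (duration 5.7≤21.9, price 160≤510, layovers 1≤1, miles earned 5993≥3690).
E: not dominated.
F: dominated by A (duration 5.7≤6.9, price 160≤991, layovers 1≤2, miles earned 5993≥2221).
G: not dominated (best miles earned).
H: dominated by A (duration 5.7≤7.9, price 160≤593, layovers 1≤3, miles earned 5993≥977).
I: not dominated.
J: not dominated.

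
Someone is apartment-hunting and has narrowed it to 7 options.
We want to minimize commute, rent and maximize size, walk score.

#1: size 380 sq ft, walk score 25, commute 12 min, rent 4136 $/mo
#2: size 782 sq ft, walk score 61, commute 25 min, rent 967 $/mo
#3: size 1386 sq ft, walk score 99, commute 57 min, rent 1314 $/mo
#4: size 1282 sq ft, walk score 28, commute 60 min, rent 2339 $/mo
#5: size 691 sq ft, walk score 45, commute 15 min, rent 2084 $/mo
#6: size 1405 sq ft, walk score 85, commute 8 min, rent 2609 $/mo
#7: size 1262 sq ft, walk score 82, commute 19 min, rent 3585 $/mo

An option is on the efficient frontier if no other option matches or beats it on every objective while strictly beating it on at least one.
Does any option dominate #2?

#1: worse on size (380 vs 782).
#3: worse on commute (57 vs 25).
#4: worse on walk score (28 vs 61).
#5: worse on size (691 vs 782).
#6: worse on rent (2609 vs 967).
#7: worse on rent (3585 vs 967).
No option is at least as good as #2 on every objective and strictly better on one.

No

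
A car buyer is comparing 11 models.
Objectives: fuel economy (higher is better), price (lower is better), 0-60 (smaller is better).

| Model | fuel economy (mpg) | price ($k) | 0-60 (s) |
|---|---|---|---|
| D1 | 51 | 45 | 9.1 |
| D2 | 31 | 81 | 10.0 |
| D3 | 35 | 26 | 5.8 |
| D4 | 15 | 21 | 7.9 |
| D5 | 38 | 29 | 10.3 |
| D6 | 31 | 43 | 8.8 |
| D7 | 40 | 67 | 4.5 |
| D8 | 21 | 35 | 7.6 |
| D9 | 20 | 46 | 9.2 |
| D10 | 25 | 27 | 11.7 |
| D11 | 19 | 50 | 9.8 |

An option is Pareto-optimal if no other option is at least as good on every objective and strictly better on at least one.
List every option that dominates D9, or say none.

D1, D3, D6, D8

D1: fuel economy 51≥20, price 45≤46, 0-60 9.1≤9.2 — dominates D9.
D3: fuel economy 35≥20, price 26≤46, 0-60 5.8≤9.2 — dominates D9.
D6: fuel economy 31≥20, price 43≤46, 0-60 8.8≤9.2 — dominates D9.
D8: fuel economy 21≥20, price 35≤46, 0-60 7.6≤9.2 — dominates D9.
Others (D2, D4, D5, D7, D10, D11) are each worse than D9 on at least one objective.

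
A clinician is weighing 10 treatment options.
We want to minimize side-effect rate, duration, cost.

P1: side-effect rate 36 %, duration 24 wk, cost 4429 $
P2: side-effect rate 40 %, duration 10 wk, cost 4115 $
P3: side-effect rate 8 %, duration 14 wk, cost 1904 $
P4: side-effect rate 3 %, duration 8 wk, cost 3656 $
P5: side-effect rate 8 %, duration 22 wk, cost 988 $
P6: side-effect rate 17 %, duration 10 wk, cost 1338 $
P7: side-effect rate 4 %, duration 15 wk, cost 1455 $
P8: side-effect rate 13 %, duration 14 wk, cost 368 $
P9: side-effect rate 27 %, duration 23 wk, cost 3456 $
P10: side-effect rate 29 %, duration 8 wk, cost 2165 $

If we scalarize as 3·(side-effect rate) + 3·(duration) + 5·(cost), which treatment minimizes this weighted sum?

P1: 3·36 + 3·24 + 5·4429 = 22325
P2: 3·40 + 3·10 + 5·4115 = 20725
P3: 3·8 + 3·14 + 5·1904 = 9586
P4: 3·3 + 3·8 + 5·3656 = 18313
P5: 3·8 + 3·22 + 5·988 = 5030
P6: 3·17 + 3·10 + 5·1338 = 6771
P7: 3·4 + 3·15 + 5·1455 = 7332
P8: 3·13 + 3·14 + 5·368 = 1921
P9: 3·27 + 3·23 + 5·3456 = 17430
P10: 3·29 + 3·8 + 5·2165 = 10936
Lowest: P8 at 1921.

P8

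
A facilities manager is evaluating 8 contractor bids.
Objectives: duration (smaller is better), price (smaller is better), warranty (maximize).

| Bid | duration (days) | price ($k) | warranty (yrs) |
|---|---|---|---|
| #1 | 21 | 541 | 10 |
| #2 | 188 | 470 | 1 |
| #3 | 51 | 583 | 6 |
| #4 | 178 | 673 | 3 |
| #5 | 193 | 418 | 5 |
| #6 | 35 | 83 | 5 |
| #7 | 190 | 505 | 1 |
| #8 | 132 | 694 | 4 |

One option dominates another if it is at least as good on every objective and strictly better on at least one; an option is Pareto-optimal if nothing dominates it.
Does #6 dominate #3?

No

#6 vs #3: #6 is worse on warranty (5 vs 6), so it does not dominate #3.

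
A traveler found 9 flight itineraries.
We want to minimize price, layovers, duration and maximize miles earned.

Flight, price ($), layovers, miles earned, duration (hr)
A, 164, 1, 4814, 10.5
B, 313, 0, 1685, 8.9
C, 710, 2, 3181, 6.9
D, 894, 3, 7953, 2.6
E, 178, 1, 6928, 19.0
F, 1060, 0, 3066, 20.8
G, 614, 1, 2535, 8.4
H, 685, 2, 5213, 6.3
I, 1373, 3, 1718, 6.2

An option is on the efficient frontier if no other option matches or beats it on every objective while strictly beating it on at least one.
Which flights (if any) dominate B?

none

A: worse on layovers (1 vs 0).
C: worse on price (710 vs 313).
D: worse on price (894 vs 313).
E: worse on layovers (1 vs 0).
F: worse on price (1060 vs 313).
G: worse on price (614 vs 313).
H: worse on price (685 vs 313).
I: worse on price (1373 vs 313).
No option dominates B.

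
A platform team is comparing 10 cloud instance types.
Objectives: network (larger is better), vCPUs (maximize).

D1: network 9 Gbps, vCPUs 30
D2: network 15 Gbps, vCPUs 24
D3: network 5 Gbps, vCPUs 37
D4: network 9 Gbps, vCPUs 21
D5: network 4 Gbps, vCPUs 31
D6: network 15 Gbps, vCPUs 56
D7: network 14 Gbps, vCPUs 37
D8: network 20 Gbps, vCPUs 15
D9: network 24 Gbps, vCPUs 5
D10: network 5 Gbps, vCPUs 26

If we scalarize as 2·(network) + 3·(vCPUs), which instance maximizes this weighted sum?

D6

D1: 2·9 + 3·30 = 108
D2: 2·15 + 3·24 = 102
D3: 2·5 + 3·37 = 121
D4: 2·9 + 3·21 = 81
D5: 2·4 + 3·31 = 101
D6: 2·15 + 3·56 = 198
D7: 2·14 + 3·37 = 139
D8: 2·20 + 3·15 = 85
D9: 2·24 + 3·5 = 63
D10: 2·5 + 3·26 = 88
Highest: D6 at 198.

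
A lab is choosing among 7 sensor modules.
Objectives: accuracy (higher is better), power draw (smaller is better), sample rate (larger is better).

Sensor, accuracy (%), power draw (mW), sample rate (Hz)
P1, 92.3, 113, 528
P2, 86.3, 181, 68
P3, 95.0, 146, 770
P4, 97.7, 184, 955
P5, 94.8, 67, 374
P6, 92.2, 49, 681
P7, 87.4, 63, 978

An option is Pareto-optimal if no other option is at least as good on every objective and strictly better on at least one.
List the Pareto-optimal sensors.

P1: not dominated.
P2: dominated by P1 (accuracy 92.3≥86.3, power draw 113≤181, sample rate 528≥68).
P3: not dominated.
P4: not dominated (best accuracy).
P5: not dominated.
P6: not dominated (best power draw).
P7: not dominated (best sample rate).

P1, P3, P4, P5, P6, P7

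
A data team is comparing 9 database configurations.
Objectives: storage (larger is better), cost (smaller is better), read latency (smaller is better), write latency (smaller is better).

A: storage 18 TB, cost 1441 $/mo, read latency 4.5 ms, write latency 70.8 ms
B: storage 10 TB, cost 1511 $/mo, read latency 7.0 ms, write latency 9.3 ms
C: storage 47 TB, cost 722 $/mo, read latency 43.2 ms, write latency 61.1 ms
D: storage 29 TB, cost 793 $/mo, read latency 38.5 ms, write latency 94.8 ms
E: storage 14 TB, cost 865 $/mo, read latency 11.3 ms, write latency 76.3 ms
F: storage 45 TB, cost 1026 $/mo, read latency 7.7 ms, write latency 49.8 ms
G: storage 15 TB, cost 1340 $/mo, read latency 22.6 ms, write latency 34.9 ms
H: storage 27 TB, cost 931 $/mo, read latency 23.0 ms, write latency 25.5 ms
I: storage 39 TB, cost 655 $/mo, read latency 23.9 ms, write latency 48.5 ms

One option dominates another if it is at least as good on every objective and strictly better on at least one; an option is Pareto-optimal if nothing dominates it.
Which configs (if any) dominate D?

I: storage 39≥29, cost 655≤793, read latency 23.9≤38.5, write latency 48.5≤94.8 — dominates D.
Others (A, B, C, E, F, G, H) are each worse than D on at least one objective.

I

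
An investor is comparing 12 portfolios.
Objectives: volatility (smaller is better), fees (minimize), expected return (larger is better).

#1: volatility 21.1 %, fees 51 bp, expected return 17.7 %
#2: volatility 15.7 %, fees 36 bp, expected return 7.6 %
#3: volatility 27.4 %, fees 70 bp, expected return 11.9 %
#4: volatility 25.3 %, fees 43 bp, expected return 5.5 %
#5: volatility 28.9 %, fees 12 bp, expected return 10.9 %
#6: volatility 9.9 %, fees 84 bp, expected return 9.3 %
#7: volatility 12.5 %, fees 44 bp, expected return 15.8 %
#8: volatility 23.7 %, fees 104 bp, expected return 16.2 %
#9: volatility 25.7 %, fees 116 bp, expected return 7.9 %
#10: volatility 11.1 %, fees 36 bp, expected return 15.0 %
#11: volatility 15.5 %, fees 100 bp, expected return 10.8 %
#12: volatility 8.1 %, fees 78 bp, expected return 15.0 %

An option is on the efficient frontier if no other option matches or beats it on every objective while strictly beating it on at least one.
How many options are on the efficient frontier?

#1: not dominated (best expected return).
#2: dominated by #10 (volatility 11.1≤15.7, fees 36≤36, expected return 15.0≥7.6).
#3: dominated by #1 (volatility 21.1≤27.4, fees 51≤70, expected return 17.7≥11.9).
#4: dominated by #2 (volatility 15.7≤25.3, fees 36≤43, expected return 7.6≥5.5).
#5: not dominated (best fees).
#6: dominated by #12 (volatility 8.1≤9.9, fees 78≤84, expected return 15.0≥9.3).
#7: not dominated.
#8: dominated by #1 (volatility 21.1≤23.7, fees 51≤104, expected return 17.7≥16.2).
#9: dominated by #1 (volatility 21.1≤25.7, fees 51≤116, expected return 17.7≥7.9).
#10: not dominated.
#11: dominated by #7 (volatility 12.5≤15.5, fees 44≤100, expected return 15.8≥10.8).
#12: not dominated (best volatility).
Pareto-optimal: #1, #5, #7, #10, #12 → 5.

5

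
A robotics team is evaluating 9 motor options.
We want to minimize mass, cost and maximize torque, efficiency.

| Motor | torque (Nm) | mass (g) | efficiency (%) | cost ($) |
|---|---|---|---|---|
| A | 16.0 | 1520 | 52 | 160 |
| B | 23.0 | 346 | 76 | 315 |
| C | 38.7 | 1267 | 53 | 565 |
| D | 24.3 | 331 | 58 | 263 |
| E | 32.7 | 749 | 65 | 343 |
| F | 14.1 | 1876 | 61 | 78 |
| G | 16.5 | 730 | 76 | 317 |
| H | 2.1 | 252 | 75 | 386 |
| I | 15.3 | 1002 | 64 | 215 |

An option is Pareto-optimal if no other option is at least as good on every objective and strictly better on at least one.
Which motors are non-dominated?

A, B, C, D, E, F, H, I

A: not dominated.
B: not dominated.
C: not dominated (best torque).
D: not dominated.
E: not dominated.
F: not dominated (best cost).
G: dominated by B (torque 23.0≥16.5, mass 346≤730, efficiency 76≥76, cost 315≤317).
H: not dominated (best mass).
I: not dominated.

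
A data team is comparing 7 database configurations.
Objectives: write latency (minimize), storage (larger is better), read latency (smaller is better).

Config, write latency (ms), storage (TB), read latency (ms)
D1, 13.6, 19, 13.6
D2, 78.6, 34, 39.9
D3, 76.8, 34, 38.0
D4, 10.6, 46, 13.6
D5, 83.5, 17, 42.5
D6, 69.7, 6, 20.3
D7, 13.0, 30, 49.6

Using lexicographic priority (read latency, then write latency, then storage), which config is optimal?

First minimize read latency: best is 13.6, kept {D1, D4}.
Then minimize write latency: best is 10.6, kept {D4}.

D4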